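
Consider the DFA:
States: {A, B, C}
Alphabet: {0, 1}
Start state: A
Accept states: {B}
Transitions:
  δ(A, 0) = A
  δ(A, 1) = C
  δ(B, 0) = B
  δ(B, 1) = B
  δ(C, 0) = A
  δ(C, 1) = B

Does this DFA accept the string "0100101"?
Processing string "0100101":
  A --0--> A
  A --1--> C
  C --0--> A
  A --0--> A
  A --1--> C
  C --0--> A
  A --1--> C
Final state: C
Accept states: {B}
No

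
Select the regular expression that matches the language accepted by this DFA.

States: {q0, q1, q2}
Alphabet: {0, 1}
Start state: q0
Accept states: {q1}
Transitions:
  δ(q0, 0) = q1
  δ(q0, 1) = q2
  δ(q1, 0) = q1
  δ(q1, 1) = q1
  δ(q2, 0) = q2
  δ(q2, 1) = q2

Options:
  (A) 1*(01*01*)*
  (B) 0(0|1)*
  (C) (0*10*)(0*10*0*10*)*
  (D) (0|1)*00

Check each option against the DFA on short strings; one disagreement eliminates an option:
  (A) 1*(01*01*)*: on ε the DFA stays in q0 and rejects (q0 ∉ Accept), but the regex matches it → eliminate
  (B) 0(0|1)*: agrees with the DFA on every string of length ≤ 6
  (C) (0*10*)(0*10*0*10*)*: on '0' the DFA goes q0 → q1 and accepts (q1 ∈ Accept), but the regex does not match it → eliminate
  (D) (0|1)*00: on '0' the DFA goes q0 → q1 and accepts (q1 ∈ Accept), but the regex does not match it → eliminate
Only (B) is consistent with the DFA.
(B) 0(0|1)*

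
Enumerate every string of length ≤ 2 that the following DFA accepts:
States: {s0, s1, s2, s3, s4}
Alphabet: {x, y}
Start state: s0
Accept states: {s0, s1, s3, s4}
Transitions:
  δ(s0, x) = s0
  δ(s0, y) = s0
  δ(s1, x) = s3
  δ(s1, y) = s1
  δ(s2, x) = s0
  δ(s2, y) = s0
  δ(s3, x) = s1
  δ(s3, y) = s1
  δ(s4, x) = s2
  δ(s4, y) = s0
ε, x, y, xx, xy, yx, yy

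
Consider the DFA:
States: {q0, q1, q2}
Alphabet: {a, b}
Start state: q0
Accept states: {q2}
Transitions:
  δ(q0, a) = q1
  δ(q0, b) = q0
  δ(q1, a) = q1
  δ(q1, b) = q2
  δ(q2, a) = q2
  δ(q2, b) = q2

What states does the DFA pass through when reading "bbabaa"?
read 'b': q0 → q0
  read 'b': q0 → q0
  read 'a': q0 → q1
  read 'b': q1 → q2
  read 'a': q2 → q2
  read 'a': q2 → q2
q0 -> q0 -> q0 -> q1 -> q2 -> q2 -> q2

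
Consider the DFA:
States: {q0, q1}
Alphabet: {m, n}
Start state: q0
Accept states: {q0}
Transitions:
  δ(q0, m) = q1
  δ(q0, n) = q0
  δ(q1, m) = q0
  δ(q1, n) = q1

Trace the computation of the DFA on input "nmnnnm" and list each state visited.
read 'n': q0 → q0
  read 'm': q0 → q1
  read 'n': q1 → q1
  read 'n': q1 → q1
  read 'n': q1 → q1
  read 'm': q1 → q0
q0 -> q0 -> q1 -> q1 -> q1 -> q1 -> q0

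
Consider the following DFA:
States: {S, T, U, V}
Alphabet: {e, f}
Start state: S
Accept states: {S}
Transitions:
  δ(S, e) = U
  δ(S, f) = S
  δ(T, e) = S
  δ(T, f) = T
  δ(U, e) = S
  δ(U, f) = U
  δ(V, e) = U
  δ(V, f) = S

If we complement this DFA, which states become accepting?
Complement accept states = All states \ Original accept states
= {S, T, U, V} \ {S}
{T, U, V}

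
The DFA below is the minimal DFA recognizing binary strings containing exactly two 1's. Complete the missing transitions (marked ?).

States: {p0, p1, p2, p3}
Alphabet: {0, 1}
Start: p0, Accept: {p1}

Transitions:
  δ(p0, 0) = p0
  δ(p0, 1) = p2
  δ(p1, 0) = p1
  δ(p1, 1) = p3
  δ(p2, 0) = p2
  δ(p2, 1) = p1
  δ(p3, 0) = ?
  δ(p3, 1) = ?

From the language and accept set, identify what each state tracks — p0: zero 1's; p1: two 1's; p2: one 1; p3: ≥ three 1's (dead).
Each missing δ(q, a) is the state matching the new tracked value after reading a.
δ(p3, 0) = p3; δ(p3, 1) = p3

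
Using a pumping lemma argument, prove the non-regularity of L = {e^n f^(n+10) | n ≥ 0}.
Assume L is regular with pumping length p. Idea: pumping the e-block breaks the fixed offset of 10.
Choose s = e^p f^(p+10) ∈ L. By the pumping lemma, s = xyz with |xy| ≤ p, |y| > 0, so y = e^k with k ≥ 1. Then xy²z = e^(p+k) f^(p+10). For this to be in L we would need p+10 = (p+k)+10, i.e. k = 0, contradicting k ≥ 1. So xy²z ∉ L.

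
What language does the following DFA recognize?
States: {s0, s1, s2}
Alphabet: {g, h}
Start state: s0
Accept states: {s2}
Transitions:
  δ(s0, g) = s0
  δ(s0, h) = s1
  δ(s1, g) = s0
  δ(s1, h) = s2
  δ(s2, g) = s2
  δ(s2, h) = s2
Testing a few strings:
  'ghh' → accept
  'hg' → reject
  'gh' → reject
  'g' → reject
State roles: s0=no progress toward hh; s1=one trailing h; s2=substring hh seen
All strings over {g,h} containing the substring hh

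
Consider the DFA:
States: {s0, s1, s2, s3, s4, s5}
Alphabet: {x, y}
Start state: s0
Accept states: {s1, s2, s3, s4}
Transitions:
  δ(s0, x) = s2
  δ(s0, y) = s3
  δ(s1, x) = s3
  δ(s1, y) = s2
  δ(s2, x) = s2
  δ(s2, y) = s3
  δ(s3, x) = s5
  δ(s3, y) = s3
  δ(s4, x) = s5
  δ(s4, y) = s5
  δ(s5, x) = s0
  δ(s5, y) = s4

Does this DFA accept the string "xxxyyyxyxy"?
Processing string "xxxyyyxyxy":
  s0 --x--> s2
  s2 --x--> s2
  s2 --x--> s2
  s2 --y--> s3
  s3 --y--> s3
  s3 --y--> s3
  s3 --x--> s5
  s5 --y--> s4
  s4 --x--> s5
  s5 --y--> s4
Final state: s4
Accept states: {s1, s2, s3, s4}
Yes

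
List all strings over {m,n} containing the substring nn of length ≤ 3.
nn, mnn, nnm, nnn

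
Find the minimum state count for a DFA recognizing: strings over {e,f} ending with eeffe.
By Myhill–Nerode, count the distinguishable equivalence classes: 6 classes — one per longest suffix of the input that is a prefix of 'eeffe' (lengths 0 through 5); only the length-5 class is accepting.
6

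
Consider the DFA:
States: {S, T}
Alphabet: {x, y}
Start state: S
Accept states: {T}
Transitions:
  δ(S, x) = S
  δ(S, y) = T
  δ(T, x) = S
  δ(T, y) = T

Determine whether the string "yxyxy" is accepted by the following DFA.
Processing string "yxyxy":
  S --y--> T
  T --x--> S
  S --y--> T
  T --x--> S
  S --y--> T
Final state: T
Accept states: {T}
Yes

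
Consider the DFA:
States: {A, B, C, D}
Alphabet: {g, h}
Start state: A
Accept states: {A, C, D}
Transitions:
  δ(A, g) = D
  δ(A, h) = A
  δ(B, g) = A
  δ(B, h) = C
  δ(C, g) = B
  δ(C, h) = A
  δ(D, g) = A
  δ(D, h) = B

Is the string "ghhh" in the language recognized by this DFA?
Processing string "ghhh":
  A --g--> D
  D --h--> B
  B --h--> C
  C --h--> A
Final state: A
Accept states: {A, C, D}
Yes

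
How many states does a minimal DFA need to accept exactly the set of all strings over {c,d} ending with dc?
By Myhill–Nerode, count the distinguishable equivalence classes: 3 classes — one per longest suffix of the input that is a prefix of 'dc' (lengths 0 through 2); only the length-2 class is accepting.
3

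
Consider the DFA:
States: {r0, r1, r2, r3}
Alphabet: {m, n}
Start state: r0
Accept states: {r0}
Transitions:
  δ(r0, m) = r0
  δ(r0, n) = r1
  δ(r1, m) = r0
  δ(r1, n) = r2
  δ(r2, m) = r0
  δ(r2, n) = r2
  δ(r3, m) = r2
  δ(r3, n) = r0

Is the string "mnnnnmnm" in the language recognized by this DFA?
Processing string "mnnnnmnm":
  r0 --m--> r0
  r0 --n--> r1
  r1 --n--> r2
  r2 --n--> r2
  r2 --n--> r2
  r2 --m--> r0
  r0 --n--> r1
  r1 --m--> r0
Final state: r0
Accept states: {r0}
Yes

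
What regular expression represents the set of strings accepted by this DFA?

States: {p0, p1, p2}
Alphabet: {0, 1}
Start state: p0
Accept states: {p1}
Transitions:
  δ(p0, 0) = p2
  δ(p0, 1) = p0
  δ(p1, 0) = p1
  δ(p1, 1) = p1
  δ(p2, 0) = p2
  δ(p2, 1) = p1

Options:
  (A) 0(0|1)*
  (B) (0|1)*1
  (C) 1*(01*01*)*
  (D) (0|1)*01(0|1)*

Check each option against the DFA on short strings; one disagreement eliminates an option:
  (A) 0(0|1)*: on '0' the DFA goes p0 → p2 and rejects (p2 ∉ Accept), but the regex matches it → eliminate
  (B) (0|1)*1: on '1' the DFA goes p0 → p0 and rejects (p0 ∉ Accept), but the regex matches it → eliminate
  (C) 1*(01*01*)*: on ε the DFA stays in p0 and rejects (p0 ∉ Accept), but the regex matches it → eliminate
  (D) (0|1)*01(0|1)*: agrees with the DFA on every string of length ≤ 6
Only (D) is consistent with the DFA.
(D) (0|1)*01(0|1)*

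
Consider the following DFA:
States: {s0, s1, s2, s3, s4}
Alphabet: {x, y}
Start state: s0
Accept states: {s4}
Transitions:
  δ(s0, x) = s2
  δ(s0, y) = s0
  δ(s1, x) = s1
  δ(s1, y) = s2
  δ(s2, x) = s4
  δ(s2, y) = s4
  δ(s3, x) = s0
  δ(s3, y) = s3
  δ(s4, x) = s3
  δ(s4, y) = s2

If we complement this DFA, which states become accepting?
Complement accept states = All states \ Original accept states
= {s0, s1, s2, s3, s4} \ {s4}
{s0, s1, s2, s3}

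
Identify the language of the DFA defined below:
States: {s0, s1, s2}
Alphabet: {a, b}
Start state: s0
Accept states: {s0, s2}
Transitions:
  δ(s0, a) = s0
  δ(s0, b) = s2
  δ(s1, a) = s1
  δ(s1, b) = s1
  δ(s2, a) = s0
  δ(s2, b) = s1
Testing a few strings:
  'ab' → accept
  'aba' → accept
  'bbba' → reject
  'bab' → accept
State roles: s0=last symbol not b (ok); s1=saw bb (dead); s2=last symbol b (ok)
All strings over {a,b} with no two consecutive b's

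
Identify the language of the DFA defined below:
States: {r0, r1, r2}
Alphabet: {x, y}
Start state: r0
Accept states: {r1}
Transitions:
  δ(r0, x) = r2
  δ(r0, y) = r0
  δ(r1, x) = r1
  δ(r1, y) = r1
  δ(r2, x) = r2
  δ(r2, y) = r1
Testing a few strings:
  'yyy' → reject
  'y' → reject
  'yxxy' → accept
  'yy' → reject
State roles: r0=no x seen yet; r1=substring xy seen; r2=seen a x, waiting for y
All strings over {x,y} containing the substring xy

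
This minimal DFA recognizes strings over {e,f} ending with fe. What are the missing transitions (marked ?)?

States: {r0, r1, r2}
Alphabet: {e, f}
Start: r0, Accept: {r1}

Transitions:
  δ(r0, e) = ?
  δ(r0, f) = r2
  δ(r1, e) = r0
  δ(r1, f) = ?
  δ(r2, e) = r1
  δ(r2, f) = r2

From the language and accept set, identify what each state tracks — r0: no suffix match; r1: suffix is fe; r2: one trailing f.
Each missing δ(q, a) is the state matching the new tracked value after reading a.
δ(r0, e) = r0; δ(r1, f) = r2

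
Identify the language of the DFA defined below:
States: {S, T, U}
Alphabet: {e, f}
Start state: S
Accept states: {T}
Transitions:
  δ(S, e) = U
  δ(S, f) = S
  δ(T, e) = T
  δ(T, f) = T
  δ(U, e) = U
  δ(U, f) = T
Testing a few strings:
  'f' → reject
  'ffee' → reject
  'ff' → reject
  'eeff' → accept
State roles: S=no e seen yet; T=substring ef seen; U=seen a e, waiting for f
All strings over {e,f} containing the substring ef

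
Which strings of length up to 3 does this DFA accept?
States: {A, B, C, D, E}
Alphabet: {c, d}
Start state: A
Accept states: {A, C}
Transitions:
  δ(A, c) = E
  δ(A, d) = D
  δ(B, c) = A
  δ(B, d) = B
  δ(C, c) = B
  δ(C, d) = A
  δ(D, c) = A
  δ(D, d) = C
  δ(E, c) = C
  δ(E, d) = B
ε, cc, dc, dd, ccd, cdc, ddd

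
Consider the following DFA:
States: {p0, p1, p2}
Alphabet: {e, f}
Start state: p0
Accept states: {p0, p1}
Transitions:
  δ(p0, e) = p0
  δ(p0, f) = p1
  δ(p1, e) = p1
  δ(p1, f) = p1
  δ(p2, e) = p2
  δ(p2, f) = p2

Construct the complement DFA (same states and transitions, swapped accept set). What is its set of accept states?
Complement accept states = All states \ Original accept states
= {p0, p1, p2} \ {p0, p1}
{p2}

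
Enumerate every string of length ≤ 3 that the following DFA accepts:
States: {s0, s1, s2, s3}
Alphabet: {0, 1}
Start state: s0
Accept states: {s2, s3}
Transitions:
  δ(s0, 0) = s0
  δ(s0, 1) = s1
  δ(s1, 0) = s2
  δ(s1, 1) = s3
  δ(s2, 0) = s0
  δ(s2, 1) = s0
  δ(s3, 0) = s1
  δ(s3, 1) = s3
10, 11, 010, 011, 111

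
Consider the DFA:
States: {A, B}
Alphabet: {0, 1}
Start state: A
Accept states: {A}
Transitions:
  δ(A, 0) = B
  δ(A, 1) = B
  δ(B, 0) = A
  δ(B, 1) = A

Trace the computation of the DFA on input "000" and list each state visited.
read '0': A → B
  read '0': B → A
  read '0': A → B
A -> B -> A -> B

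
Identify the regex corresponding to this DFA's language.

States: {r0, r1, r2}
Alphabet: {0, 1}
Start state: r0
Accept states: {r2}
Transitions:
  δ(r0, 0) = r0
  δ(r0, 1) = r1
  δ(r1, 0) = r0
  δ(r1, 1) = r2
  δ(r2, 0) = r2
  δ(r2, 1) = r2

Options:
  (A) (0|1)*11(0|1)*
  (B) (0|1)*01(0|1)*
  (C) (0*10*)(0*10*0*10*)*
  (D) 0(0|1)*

Check each option against the DFA on short strings; one disagreement eliminates an option:
  (A) (0|1)*11(0|1)*: agrees with the DFA on every string of length ≤ 6
  (B) (0|1)*01(0|1)*: on '01' the DFA goes r0 → r0 → r1 and rejects (r1 ∉ Accept), but the regex matches it → eliminate
  (C) (0*10*)(0*10*0*10*)*: on '1' the DFA goes r0 → r1 and rejects (r1 ∉ Accept), but the regex matches it → eliminate
  (D) 0(0|1)*: on '0' the DFA goes r0 → r0 and rejects (r0 ∉ Accept), but the regex matches it → eliminate
Only (A) is consistent with the DFA.
(A) (0|1)*11(0|1)*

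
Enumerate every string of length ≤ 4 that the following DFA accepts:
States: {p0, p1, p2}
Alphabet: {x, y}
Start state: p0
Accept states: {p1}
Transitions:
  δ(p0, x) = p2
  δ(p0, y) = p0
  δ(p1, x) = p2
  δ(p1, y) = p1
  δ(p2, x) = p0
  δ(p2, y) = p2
None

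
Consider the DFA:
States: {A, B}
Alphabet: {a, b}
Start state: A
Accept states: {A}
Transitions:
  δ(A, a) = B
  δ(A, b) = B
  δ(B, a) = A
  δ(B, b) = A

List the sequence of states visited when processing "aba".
read 'a': A → B
  read 'b': B → A
  read 'a': A → B
A -> B -> A -> B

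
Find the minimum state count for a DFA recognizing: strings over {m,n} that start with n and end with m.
By Myhill–Nerode, count the distinguishable equivalence classes: four classes — empty / starts-n-ends-n / starts-n-ends-m / starts-m (dead).
4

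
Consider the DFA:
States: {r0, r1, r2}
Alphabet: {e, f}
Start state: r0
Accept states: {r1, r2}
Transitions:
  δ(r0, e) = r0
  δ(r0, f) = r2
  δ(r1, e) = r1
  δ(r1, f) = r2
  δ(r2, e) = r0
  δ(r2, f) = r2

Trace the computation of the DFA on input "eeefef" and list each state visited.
read 'e': r0 → r0
  read 'e': r0 → r0
  read 'e': r0 → r0
  read 'f': r0 → r2
  read 'e': r2 → r0
  read 'f': r0 → r2
r0 -> r0 -> r0 -> r0 -> r2 -> r0 -> r2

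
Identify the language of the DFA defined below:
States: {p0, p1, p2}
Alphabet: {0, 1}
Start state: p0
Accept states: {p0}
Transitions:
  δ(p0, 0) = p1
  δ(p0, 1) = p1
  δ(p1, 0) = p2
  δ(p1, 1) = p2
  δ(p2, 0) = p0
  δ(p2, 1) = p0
Testing a few strings:
  '0' → reject
  '011' → accept
  '10' → reject
  '00' → reject
State roles: p0=length ≡ 0 (mod 3); p1=length ≡ 1 (mod 3); p2=length ≡ 2 (mod 3)
All binary strings whose length is a multiple of 3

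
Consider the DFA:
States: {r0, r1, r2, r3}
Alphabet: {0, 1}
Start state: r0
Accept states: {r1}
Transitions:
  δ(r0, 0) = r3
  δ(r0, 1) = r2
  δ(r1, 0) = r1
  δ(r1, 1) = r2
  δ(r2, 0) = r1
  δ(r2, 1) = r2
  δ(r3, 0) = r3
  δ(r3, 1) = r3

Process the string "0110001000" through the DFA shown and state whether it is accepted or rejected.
Processing string "0110001000":
  r0 --0--> r3
  r3 --1--> r3
  r3 --1--> r3
  r3 --0--> r3
  r3 --0--> r3
  r3 --0--> r3
  r3 --1--> r3
  r3 --0--> r3
  r3 --0--> r3
  r3 --0--> r3
Final state: r3
Accept states: {r1}
No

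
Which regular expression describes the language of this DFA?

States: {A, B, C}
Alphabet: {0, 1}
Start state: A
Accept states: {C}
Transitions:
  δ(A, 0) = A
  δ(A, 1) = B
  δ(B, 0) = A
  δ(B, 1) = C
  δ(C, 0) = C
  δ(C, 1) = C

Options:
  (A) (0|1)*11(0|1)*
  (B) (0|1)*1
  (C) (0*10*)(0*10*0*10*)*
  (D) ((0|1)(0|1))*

Check each option against the DFA on short strings; one disagreement eliminates an option:
  (A) (0|1)*11(0|1)*: agrees with the DFA on every string of length ≤ 6
  (B) (0|1)*1: on '1' the DFA goes A → B and rejects (B ∉ Accept), but the regex matches it → eliminate
  (C) (0*10*)(0*10*0*10*)*: on '1' the DFA goes A → B and rejects (B ∉ Accept), but the regex matches it → eliminate
  (D) ((0|1)(0|1))*: on ε the DFA stays in A and rejects (A ∉ Accept), but the regex matches it → eliminate
Only (A) is consistent with the DFA.
(A) (0|1)*11(0|1)*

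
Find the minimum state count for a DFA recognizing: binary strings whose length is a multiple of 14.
By Myhill–Nerode, count the distinguishable equivalence classes: 14 classes — one per residue of the length mod 14; class i is distinguished from class j by any string of length (14 − i) mod 14.
14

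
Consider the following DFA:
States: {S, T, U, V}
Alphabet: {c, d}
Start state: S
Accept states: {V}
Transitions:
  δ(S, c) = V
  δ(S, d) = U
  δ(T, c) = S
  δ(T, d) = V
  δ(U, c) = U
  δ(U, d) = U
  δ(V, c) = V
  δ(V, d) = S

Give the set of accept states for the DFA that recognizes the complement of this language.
Complement accept states = All states \ Original accept states
= {S, T, U, V} \ {V}
{S, T, U}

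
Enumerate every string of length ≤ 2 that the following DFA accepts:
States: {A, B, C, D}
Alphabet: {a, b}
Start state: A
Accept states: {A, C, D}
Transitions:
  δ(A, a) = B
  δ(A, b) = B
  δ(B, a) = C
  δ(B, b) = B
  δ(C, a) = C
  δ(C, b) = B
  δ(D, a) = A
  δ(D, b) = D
ε, aa, ba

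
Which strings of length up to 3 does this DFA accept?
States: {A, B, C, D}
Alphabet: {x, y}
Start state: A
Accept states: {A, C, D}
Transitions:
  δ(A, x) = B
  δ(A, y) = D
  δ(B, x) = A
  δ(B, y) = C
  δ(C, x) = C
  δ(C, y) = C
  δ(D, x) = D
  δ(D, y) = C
ε, y, xx, xy, yx, yy, xxy, xyx, xyy, yxx, yxy, yyx, yyy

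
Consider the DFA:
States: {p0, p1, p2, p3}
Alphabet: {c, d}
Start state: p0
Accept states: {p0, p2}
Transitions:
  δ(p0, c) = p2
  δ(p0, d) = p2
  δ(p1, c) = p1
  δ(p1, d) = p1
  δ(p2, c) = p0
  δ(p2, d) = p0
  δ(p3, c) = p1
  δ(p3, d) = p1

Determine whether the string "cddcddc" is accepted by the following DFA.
Processing string "cddcddc":
  p0 --c--> p2
  p2 --d--> p0
  p0 --d--> p2
  p2 --c--> p0
  p0 --d--> p2
  p2 --d--> p0
  p0 --c--> p2
Final state: p2
Accept states: {p0, p2}
Yes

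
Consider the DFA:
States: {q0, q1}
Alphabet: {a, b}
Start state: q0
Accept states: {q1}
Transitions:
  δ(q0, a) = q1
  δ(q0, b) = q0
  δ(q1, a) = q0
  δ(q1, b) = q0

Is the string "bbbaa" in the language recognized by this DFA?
Processing string "bbbaa":
  q0 --b--> q0
  q0 --b--> q0
  q0 --b--> q0
  q0 --a--> q1
  q1 --a--> q0
Final state: q0
Accept states: {q1}
No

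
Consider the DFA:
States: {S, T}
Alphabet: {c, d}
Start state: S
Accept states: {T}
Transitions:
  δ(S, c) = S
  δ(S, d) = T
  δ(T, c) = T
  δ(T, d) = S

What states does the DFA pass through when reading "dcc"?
read 'd': S → T
  read 'c': T → T
  read 'c': T → T
S -> T -> T -> T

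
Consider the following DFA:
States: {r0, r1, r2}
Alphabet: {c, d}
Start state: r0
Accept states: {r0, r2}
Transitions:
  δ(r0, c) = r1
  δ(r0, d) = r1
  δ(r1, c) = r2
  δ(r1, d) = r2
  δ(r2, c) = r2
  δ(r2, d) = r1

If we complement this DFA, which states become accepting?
Complement accept states = All states \ Original accept states
= {r0, r1, r2} \ {r0, r2}
{r1}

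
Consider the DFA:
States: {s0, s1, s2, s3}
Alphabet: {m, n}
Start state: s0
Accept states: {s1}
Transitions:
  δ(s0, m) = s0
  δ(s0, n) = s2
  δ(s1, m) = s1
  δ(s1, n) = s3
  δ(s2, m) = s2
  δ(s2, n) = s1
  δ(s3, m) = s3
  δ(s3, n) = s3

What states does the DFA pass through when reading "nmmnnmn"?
read 'n': s0 → s2
  read 'm': s2 → s2
  read 'm': s2 → s2
  read 'n': s2 → s1
  read 'n': s1 → s3
  read 'm': s3 → s3
  read 'n': s3 → s3
s0 -> s2 -> s2 -> s2 -> s1 -> s3 -> s3 -> s3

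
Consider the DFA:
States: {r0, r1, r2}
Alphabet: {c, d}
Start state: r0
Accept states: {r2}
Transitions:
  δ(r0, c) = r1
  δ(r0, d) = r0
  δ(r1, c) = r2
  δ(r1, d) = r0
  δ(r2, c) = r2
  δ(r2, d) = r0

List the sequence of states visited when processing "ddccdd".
read 'd': r0 → r0
  read 'd': r0 → r0
  read 'c': r0 → r1
  read 'c': r1 → r2
  read 'd': r2 → r0
  read 'd': r0 → r0
r0 -> r0 -> r0 -> r1 -> r2 -> r0 -> r0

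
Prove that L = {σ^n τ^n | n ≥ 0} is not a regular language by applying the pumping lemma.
Assume L is regular with pumping length p. Idea: pumping the σ-block changes the count balance.
Choose s = σ^p τ^p (length 2p ≥ p). By the pumping lemma, s = xyz with |xy| ≤ p, |y| > 0. So y = σ^k for some k > 0 (since xy is entirely within the σ's). Pumping gives xy²z = σ^(p+k) τ^p, which is not in L since p+k ≠ p.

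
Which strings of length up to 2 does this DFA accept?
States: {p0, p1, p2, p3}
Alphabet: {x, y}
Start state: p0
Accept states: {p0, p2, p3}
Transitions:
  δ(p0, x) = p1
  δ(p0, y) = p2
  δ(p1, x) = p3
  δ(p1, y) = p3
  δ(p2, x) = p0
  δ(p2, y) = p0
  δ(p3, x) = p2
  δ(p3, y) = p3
ε, y, xx, xy, yx, yy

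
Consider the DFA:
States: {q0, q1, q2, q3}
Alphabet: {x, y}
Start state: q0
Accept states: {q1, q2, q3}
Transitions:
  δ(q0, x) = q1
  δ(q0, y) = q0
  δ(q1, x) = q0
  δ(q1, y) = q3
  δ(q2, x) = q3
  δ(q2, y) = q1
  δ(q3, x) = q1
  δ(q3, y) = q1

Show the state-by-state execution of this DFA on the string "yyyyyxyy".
read 'y': q0 → q0
  read 'y': q0 → q0
  read 'y': q0 → q0
  read 'y': q0 → q0
  read 'y': q0 → q0
  read 'x': q0 → q1
  read 'y': q1 → q3
  read 'y': q3 → q1
q0 -> q0 -> q0 -> q0 -> q0 -> q0 -> q1 -> q3 -> q1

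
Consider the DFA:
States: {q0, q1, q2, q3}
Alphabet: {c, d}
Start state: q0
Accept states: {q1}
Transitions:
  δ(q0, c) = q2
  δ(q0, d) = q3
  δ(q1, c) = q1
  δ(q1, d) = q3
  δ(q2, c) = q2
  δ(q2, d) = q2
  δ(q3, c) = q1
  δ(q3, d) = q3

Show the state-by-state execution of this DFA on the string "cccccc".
read 'c': q0 → q2
  read 'c': q2 → q2
  read 'c': q2 → q2
  read 'c': q2 → q2
  read 'c': q2 → q2
  read 'c': q2 → q2
q0 -> q2 -> q2 -> q2 -> q2 -> q2 -> q2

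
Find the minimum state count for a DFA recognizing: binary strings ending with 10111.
By Myhill–Nerode, count the distinguishable equivalence classes: 6 classes — one per longest suffix of the input that is a prefix of '10111' (lengths 0 through 5); only the length-5 class is accepting.
6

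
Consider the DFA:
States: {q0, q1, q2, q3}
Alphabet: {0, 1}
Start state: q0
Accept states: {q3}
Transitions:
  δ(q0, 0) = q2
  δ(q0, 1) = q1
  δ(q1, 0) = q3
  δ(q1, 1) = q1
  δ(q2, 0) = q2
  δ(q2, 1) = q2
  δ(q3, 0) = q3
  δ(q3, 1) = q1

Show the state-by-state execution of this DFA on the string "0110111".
read '0': q0 → q2
  read '1': q2 → q2
  read '1': q2 → q2
  read '0': q2 → q2
  read '1': q2 → q2
  read '1': q2 → q2
  read '1': q2 → q2
q0 -> q2 -> q2 -> q2 -> q2 -> q2 -> q2 -> q2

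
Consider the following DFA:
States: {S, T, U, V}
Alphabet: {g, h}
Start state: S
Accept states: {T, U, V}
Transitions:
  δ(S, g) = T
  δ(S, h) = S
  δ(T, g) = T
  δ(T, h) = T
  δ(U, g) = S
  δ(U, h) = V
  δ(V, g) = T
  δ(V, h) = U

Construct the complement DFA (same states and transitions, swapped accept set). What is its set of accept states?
Complement accept states = All states \ Original accept states
= {S, T, U, V} \ {T, U, V}
{S}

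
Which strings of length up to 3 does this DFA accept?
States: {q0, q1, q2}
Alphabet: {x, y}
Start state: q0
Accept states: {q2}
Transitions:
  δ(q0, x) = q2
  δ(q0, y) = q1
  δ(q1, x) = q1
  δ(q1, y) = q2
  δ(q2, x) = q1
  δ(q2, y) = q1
x, yy, xxy, xyy, yxy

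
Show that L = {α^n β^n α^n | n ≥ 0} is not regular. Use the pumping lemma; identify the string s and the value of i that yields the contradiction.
Assume L is regular with pumping length p. Idea: pumping the first α-block unbalances it against the other two.
Choose s = α^p β^p α^p ∈ L (|s| = 3p ≥ p). By the pumping lemma, s = xyz with |xy| ≤ p, |y| > 0, so y = α^k with k ≥ 1, inside the first α-block. Then xy²z = α^(p+k) β^p α^p. The first block has length p+k ≠ p, so the three block lengths are no longer equal and xy²z ∉ L.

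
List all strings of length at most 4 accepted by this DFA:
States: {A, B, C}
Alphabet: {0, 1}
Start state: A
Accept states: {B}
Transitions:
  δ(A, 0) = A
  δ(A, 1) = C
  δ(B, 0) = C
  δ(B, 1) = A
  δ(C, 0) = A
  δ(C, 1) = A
None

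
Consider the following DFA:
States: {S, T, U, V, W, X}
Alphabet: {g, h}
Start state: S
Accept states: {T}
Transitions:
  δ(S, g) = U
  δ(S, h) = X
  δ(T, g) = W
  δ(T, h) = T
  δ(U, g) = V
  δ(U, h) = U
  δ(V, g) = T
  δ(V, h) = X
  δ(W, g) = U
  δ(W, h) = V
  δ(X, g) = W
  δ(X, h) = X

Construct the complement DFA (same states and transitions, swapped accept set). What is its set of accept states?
Complement accept states = All states \ Original accept states
= {S, T, U, V, W, X} \ {T}
{S, U, V, W, X}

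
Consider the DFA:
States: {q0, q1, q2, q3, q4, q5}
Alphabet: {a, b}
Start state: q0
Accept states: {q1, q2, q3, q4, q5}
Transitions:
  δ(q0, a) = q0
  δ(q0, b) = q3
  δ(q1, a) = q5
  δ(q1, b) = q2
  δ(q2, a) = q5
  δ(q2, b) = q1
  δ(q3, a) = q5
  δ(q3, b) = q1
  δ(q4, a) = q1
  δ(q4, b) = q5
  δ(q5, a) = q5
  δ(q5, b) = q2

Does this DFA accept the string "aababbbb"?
Processing string "aababbbb":
  q0 --a--> q0
  q0 --a--> q0
  q0 --b--> q3
  q3 --a--> q5
  q5 --b--> q2
  q2 --b--> q1
  q1 --b--> q2
  q2 --b--> q1
Final state: q1
Accept states: {q1, q2, q3, q4, q5}
Yes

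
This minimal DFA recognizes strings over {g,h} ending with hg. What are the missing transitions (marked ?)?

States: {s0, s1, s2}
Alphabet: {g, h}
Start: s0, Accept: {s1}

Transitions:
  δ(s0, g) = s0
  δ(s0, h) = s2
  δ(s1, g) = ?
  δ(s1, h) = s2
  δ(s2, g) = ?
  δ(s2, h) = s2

From the language and accept set, identify what each state tracks — s0: no suffix match; s1: suffix is hg; s2: one trailing h.
Each missing δ(q, a) is the state matching the new tracked value after reading a.
δ(s1, g) = s0; δ(s2, g) = s1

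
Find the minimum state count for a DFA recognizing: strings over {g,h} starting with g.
By Myhill–Nerode, count the distinguishable equivalence classes: three classes — empty / started with g / started with h (dead).
3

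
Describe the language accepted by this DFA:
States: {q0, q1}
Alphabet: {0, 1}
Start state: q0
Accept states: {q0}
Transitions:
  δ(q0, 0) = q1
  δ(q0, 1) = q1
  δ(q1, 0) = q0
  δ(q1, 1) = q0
Testing a few strings:
  '111' → reject
  '01' → accept
  '10' → accept
  '110' → reject
State roles: q0=even length so far; q1=odd length so far
All binary strings of even length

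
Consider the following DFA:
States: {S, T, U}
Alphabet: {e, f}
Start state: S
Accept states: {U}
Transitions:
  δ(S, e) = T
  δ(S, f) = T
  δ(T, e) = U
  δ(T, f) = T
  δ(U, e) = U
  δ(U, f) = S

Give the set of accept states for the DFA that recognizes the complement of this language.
Complement accept states = All states \ Original accept states
= {S, T, U} \ {U}
{S, T}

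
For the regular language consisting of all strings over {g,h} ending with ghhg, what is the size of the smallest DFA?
By Myhill–Nerode, count the distinguishable equivalence classes: 5 classes — one per longest suffix of the input that is a prefix of 'ghhg' (lengths 0 through 4); only the length-4 class is accepting.
5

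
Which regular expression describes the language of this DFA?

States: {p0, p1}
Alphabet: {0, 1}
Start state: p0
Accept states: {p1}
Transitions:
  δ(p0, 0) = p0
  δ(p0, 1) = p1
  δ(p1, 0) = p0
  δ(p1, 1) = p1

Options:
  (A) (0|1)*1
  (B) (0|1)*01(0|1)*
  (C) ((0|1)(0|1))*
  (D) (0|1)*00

Check each option against the DFA on short strings; one disagreement eliminates an option:
  (A) (0|1)*1: agrees with the DFA on every string of length ≤ 6
  (B) (0|1)*01(0|1)*: on '1' the DFA goes p0 → p1 and accepts (p1 ∈ Accept), but the regex does not match it → eliminate
  (C) ((0|1)(0|1))*: on ε the DFA stays in p0 and rejects (p0 ∉ Accept), but the regex matches it → eliminate
  (D) (0|1)*00: on '1' the DFA goes p0 → p1 and accepts (p1 ∈ Accept), but the regex does not match it → eliminate
Only (A) is consistent with the DFA.
(A) (0|1)*1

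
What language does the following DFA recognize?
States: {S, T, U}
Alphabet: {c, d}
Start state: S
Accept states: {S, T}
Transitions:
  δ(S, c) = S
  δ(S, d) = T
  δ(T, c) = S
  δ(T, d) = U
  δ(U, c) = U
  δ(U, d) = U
Testing a few strings:
  'dc' → accept
  'd' → accept
  'dd' → reject
  'c' → accept
State roles: S=last symbol not d (ok); T=last symbol d (ok); U=saw dd (dead)
All strings over {c,d} with no two consecutive d's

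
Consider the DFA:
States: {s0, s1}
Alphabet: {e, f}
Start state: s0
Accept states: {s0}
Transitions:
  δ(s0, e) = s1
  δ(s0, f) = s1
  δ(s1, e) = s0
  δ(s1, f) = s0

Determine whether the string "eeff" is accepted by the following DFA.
Processing string "eeff":
  s0 --e--> s1
  s1 --e--> s0
  s0 --f--> s1
  s1 --f--> s0
Final state: s0
Accept states: {s0}
Yes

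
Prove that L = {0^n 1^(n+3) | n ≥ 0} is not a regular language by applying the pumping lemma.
Assume L is regular with pumping length p. Idea: pumping the 0-block breaks the fixed offset of 3.
Choose s = 0^p 1^(p+3) ∈ L. By the pumping lemma, s = xyz with |xy| ≤ p, |y| > 0, so y = 0^k with k ≥ 1. Then xy²z = 0^(p+k) 1^(p+3). For this to be in L we would need p+3 = (p+k)+3, i.e. k = 0, contradicting k ≥ 1. So xy²z ∉ L.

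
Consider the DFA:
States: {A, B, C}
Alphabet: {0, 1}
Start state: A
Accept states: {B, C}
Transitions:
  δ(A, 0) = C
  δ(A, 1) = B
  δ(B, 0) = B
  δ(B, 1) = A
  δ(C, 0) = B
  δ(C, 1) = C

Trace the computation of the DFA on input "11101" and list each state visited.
read '1': A → B
  read '1': B → A
  read '1': A → B
  read '0': B → B
  read '1': B → A
A -> B -> A -> B -> B -> A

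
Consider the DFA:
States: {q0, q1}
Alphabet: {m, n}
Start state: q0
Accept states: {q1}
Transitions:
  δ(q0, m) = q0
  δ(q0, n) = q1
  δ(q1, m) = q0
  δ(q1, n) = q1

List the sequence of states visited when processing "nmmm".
read 'n': q0 → q1
  read 'm': q1 → q0
  read 'm': q0 → q0
  read 'm': q0 → q0
q0 -> q1 -> q0 -> q0 -> q0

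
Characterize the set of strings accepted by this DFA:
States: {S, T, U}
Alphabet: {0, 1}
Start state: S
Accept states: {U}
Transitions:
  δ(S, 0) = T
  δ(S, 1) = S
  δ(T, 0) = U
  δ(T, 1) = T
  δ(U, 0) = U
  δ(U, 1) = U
Testing a few strings:
  '110' → reject
  '1' → reject
  '011' → reject
  '10' → reject
State roles: S=zero 0's seen; T=one 0 seen; U=≥ two 0's seen
All binary strings containing at least two 0's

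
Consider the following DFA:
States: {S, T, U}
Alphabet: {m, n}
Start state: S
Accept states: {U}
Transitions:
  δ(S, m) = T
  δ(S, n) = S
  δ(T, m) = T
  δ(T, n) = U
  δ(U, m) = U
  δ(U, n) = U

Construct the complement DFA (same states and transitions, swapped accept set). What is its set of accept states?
Complement accept states = All states \ Original accept states
= {S, T, U} \ {U}
{S, T}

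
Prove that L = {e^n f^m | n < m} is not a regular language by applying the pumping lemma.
Assume L is regular with pumping length p. Idea: pumping up the e-block makes the e-count reach the f-count.
Choose s = e^p f^(p+1) ∈ L. By the pumping lemma, s = xyz with |xy| ≤ p, |y| > 0, so y = e^k with k ≥ 1. Then xy²z = e^(p+k) f^(p+1). Since p+k ≥ p+1, the number of e's is no longer strictly less than the number of f's, so xy²z ∉ L.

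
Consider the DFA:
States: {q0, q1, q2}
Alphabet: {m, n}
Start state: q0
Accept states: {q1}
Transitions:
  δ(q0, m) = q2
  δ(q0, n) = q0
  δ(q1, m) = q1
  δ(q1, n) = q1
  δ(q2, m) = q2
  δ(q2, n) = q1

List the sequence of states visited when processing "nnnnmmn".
read 'n': q0 → q0
  read 'n': q0 → q0
  read 'n': q0 → q0
  read 'n': q0 → q0
  read 'm': q0 → q2
  read 'm': q2 → q2
  read 'n': q2 → q1
q0 -> q0 -> q0 -> q0 -> q0 -> q2 -> q2 -> q1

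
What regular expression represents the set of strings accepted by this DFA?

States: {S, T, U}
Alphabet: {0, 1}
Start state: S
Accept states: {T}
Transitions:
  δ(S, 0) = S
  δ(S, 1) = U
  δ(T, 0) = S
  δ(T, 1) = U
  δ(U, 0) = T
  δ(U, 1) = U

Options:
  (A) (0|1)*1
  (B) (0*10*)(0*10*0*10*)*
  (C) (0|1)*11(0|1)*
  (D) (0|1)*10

Check each option against the DFA on short strings; one disagreement eliminates an option:
  (A) (0|1)*1: on '1' the DFA goes S → U and rejects (U ∉ Accept), but the regex matches it → eliminate
  (B) (0*10*)(0*10*0*10*)*: on '1' the DFA goes S → U and rejects (U ∉ Accept), but the regex matches it → eliminate
  (C) (0|1)*11(0|1)*: on '10' the DFA goes S → U → T and accepts (T ∈ Accept), but the regex does not match it → eliminate
  (D) (0|1)*10: agrees with the DFA on every string of length ≤ 6
Only (D) is consistent with the DFA.
(D) (0|1)*10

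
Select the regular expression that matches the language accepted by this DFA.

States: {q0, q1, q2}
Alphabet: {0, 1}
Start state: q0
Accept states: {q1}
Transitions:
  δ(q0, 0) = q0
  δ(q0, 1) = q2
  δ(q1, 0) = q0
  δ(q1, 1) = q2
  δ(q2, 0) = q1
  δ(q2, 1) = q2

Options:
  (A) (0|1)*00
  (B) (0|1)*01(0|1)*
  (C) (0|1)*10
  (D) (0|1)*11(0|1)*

Check each option against the DFA on short strings; one disagreement eliminates an option:
  (A) (0|1)*00: on '00' the DFA goes q0 → q0 → q0 and rejects (q0 ∉ Accept), but the regex matches it → eliminate
  (B) (0|1)*01(0|1)*: on '01' the DFA goes q0 → q0 → q2 and rejects (q2 ∉ Accept), but the regex matches it → eliminate
  (C) (0|1)*10: agrees with the DFA on every string of length ≤ 6
  (D) (0|1)*11(0|1)*: on '10' the DFA goes q0 → q2 → q1 and accepts (q1 ∈ Accept), but the regex does not match it → eliminate
Only (C) is consistent with the DFA.
(C) (0|1)*10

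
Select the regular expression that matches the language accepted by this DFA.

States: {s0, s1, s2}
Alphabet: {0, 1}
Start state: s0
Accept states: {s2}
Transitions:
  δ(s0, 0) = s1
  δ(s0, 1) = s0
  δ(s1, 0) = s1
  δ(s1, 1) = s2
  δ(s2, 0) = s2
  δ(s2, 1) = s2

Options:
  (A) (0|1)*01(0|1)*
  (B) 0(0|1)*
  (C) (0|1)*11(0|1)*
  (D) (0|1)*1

Check each option against the DFA on short strings; one disagreement eliminates an option:
  (A) (0|1)*01(0|1)*: agrees with the DFA on every string of length ≤ 6
  (B) 0(0|1)*: on '0' the DFA goes s0 → s1 and rejects (s1 ∉ Accept), but the regex matches it → eliminate
  (C) (0|1)*11(0|1)*: on '01' the DFA goes s0 → s1 → s2 and accepts (s2 ∈ Accept), but the regex does not match it → eliminate
  (D) (0|1)*1: on '1' the DFA goes s0 → s0 and rejects (s0 ∉ Accept), but the regex matches it → eliminate
Only (A) is consistent with the DFA.
(A) (0|1)*01(0|1)*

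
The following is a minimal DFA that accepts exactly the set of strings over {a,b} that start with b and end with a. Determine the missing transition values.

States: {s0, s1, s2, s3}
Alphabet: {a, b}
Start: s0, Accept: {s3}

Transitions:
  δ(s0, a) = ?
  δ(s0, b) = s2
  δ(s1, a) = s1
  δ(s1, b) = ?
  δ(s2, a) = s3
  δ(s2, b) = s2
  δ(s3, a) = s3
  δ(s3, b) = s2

From the language and accept set, identify what each state tracks — s0: no input read; s1: started with a (dead); s2: started with b, last symbol b; s3: started with b, last symbol a.
Each missing δ(q, a) is the state matching the new tracked value after reading a.
δ(s0, a) = s1; δ(s1, b) = s1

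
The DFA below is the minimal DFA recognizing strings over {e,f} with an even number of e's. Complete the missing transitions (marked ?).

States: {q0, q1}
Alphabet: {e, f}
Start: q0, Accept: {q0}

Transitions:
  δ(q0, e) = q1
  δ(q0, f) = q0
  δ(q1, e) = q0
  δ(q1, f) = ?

From the language and accept set, identify what each state tracks — q0: even number of e's so far; q1: odd number of e's so far.
Each missing δ(q, a) is the state matching the new tracked value after reading a.
δ(q1, f) = q1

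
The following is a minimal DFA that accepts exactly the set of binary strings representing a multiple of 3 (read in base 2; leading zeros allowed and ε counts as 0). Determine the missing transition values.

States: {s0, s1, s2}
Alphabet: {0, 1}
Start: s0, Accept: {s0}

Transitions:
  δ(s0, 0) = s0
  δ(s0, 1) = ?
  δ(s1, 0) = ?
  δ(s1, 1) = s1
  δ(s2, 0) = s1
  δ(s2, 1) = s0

From the language and accept set, identify what each state tracks — s0: value ≡ 0 (mod 3); s1: value ≡ 2 (mod 3); s2: value ≡ 1 (mod 3).
Each missing δ(q, a) is the state matching the new tracked value after reading a.
δ(s0, 1) = s2; δ(s1, 0) = s2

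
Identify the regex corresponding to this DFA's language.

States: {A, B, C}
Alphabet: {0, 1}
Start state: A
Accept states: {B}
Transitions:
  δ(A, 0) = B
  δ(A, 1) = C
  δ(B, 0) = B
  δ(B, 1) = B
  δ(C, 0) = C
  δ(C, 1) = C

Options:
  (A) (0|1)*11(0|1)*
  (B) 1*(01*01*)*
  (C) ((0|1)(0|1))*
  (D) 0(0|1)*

Check each option against the DFA on short strings; one disagreement eliminates an option:
  (A) (0|1)*11(0|1)*: on '0' the DFA goes A → B and accepts (B ∈ Accept), but the regex does not match it → eliminate
  (B) 1*(01*01*)*: on ε the DFA stays in A and rejects (A ∉ Accept), but the regex matches it → eliminate
  (C) ((0|1)(0|1))*: on ε the DFA stays in A and rejects (A ∉ Accept), but the regex matches it → eliminate
  (D) 0(0|1)*: agrees with the DFA on every string of length ≤ 6
Only (D) is consistent with the DFA.
(D) 0(0|1)*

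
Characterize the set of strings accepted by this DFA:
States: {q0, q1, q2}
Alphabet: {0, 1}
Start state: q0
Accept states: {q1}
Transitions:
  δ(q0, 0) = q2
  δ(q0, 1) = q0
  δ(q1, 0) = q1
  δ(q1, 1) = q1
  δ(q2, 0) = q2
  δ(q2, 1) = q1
Testing a few strings:
  '1101' → accept
  '111' → reject
  '000' → reject
  '0' → reject
State roles: q0=no 0 seen yet; q1=substring 01 seen; q2=seen a 0, waiting for 1
All binary strings containing the substring 01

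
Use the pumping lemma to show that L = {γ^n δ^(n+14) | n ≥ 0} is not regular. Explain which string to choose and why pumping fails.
Assume L is regular with pumping length p. Idea: pumping the γ-block breaks the fixed offset of 14.
Choose s = γ^p δ^(p+14) ∈ L. By the pumping lemma, s = xyz with |xy| ≤ p, |y| > 0, so y = γ^k with k ≥ 1. Then xy²z = γ^(p+k) δ^(p+14). For this to be in L we would need p+14 = (p+k)+14, i.e. k = 0, contradicting k ≥ 1. So xy²z ∉ L.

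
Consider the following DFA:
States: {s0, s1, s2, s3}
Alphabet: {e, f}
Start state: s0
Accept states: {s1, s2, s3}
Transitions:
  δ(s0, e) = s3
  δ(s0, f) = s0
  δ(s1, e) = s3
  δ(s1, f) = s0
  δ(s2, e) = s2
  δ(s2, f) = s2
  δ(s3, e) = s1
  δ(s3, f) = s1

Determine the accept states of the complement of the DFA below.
Complement accept states = All states \ Original accept states
= {s0, s1, s2, s3} \ {s1, s2, s3}
{s0}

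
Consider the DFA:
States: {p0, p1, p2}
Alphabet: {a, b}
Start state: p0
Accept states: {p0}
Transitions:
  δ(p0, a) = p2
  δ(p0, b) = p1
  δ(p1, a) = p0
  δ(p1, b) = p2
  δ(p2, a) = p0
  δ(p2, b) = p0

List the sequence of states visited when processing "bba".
read 'b': p0 → p1
  read 'b': p1 → p2
  read 'a': p2 → p0
p0 -> p1 -> p2 -> p0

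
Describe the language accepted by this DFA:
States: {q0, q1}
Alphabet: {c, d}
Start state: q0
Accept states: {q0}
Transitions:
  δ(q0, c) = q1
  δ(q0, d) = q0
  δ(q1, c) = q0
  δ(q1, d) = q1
Testing a few strings:
  'ccc' → reject
  'd' → accept
  'dcc' → accept
  'ccd' → accept
State roles: q0=even number of c's so far; q1=odd number of c's so far
All strings over {c,d} with an even number of c's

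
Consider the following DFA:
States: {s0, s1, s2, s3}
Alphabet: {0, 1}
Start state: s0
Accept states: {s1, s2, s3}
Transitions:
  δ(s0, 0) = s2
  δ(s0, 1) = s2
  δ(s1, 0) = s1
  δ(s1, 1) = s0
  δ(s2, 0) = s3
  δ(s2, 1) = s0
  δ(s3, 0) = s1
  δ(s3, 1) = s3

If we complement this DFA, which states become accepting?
Complement accept states = All states \ Original accept states
= {s0, s1, s2, s3} \ {s1, s2, s3}
{s0}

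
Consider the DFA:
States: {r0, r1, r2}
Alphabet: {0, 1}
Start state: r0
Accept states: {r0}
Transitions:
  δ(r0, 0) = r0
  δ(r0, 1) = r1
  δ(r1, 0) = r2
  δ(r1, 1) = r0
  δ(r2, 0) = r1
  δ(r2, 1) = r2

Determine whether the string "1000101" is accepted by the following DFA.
Processing string "1000101":
  r0 --1--> r1
  r1 --0--> r2
  r2 --0--> r1
  r1 --0--> r2
  r2 --1--> r2
  r2 --0--> r1
  r1 --1--> r0
Final state: r0
Accept states: {r0}
Yes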